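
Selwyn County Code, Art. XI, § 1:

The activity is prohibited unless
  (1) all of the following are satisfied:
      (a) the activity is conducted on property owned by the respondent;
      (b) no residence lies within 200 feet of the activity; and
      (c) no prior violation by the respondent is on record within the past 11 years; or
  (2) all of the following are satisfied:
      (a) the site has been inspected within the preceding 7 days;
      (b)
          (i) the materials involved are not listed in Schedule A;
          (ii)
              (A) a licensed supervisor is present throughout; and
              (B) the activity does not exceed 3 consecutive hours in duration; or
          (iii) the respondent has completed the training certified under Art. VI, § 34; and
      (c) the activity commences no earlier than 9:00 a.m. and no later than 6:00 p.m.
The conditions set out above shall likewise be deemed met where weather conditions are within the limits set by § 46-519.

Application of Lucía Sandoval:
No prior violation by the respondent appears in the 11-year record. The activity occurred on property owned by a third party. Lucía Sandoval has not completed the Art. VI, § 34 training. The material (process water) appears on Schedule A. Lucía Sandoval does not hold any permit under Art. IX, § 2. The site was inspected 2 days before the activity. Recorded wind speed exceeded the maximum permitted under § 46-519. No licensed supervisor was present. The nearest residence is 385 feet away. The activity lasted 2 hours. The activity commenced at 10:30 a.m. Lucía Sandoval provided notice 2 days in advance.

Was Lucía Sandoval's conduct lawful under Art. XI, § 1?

No — unlawful.

(a) own property — fails.
(b) no residence in 200 ft — satisfied.
(c) no prior violation — holds.
(1): F AND T AND T → false.
(a) site inspected — met.
(i) not (Schedule A material) — not met.
(A) supervisor present — not satisfied.
(B) ≤ 3 hrs duration — satisfied.
(ii) = F AND T = false.
(iii) training certified — not satisfied.
(b) = F OR F OR F = false.
(c) start within hours — holds.
(2) = T AND F AND T = false.
Overall: F OR F → false.
Exception (weather ok) — not satisfied.
Result: main false OR exception false → false.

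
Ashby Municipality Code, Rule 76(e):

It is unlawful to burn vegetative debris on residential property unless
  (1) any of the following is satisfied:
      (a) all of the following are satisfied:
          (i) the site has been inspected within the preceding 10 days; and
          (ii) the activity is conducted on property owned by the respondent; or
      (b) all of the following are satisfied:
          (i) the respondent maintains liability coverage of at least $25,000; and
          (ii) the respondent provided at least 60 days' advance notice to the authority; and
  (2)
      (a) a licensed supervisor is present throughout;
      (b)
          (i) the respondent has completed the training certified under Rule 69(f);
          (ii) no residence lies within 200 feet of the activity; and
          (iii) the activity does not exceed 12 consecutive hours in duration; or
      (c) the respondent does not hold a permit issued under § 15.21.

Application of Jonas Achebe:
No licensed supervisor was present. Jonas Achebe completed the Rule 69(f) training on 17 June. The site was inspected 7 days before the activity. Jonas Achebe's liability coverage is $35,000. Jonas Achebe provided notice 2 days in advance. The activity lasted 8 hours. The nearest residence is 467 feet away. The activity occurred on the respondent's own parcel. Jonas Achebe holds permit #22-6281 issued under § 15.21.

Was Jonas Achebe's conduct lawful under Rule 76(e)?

(i) site inspected — met.
(ii) own property — holds.
(a): T AND T → true.
(i) coverage ≥ $25,000 — satisfied.
(ii) ≥60 days' notice — not satisfied.
(b): T AND F → false.
So (1) is satisfied (T OR F).
(a) supervisor present — fails.
(i) training certified — met.
(ii) no residence in 200 ft — holds.
(iii) ≤ 12 hrs duration — satisfied.
(b) = T AND T AND T = true.
(c) not (holds permit) — fails.
(2): F OR T OR F → true.
So Overall is satisfied (T AND T).

Yes — lawful.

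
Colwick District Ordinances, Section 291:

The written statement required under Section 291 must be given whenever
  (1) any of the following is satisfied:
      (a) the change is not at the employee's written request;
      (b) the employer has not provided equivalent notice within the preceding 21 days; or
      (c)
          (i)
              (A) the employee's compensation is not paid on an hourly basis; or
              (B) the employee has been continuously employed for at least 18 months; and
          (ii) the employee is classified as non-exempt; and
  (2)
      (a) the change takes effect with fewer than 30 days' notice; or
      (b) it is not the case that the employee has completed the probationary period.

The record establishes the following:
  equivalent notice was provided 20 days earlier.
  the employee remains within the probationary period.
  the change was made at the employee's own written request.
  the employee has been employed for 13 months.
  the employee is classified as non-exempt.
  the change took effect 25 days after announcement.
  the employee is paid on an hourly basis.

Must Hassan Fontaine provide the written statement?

(a) not employee-requested — fails.
(b) no recent notice — fails.
(A) not (hourly-paid) — not satisfied.
(B) tenure ≥ 18 mo. — not satisfied.
(i) = F OR F = false.
(ii) non-exempt — met.
(c) = F AND T = false.
(1): F OR F OR F → false.
(a) < 30 days' notice — satisfied.
(b) not (past probation) — holds.
So (2) is satisfied (T OR T).
Overall = F AND T = false.

No — not required.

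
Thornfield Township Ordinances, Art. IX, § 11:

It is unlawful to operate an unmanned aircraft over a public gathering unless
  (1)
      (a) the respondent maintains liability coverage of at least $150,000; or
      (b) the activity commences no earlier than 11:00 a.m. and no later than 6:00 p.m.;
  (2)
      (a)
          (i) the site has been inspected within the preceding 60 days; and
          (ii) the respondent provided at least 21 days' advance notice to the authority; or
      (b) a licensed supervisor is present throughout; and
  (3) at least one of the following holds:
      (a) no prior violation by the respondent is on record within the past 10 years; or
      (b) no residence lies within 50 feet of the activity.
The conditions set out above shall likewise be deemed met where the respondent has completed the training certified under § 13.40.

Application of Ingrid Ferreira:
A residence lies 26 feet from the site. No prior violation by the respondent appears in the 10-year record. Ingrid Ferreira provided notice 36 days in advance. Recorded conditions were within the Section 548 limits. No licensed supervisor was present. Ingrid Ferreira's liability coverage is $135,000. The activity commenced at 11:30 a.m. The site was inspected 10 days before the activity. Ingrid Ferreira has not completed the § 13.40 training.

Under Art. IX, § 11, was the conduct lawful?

(a) coverage ≥ $150,000 — not satisfied.
(b) start within hours — satisfied.
So (1) is satisfied (F OR T).
(i) site inspected — satisfied.
(ii) ≥21 days' notice — holds.
(a): T AND T → true.
(b) supervisor present — fails.
(2): T OR F → true.
(a) no prior violation — met.
(b) no residence in 50 ft — not satisfied.
So (3) is satisfied (T OR F).
So Overall is satisfied (T AND T AND T).
Exception (training certified) — not satisfied.
Result: main true OR exception false → true.

Yes — lawful.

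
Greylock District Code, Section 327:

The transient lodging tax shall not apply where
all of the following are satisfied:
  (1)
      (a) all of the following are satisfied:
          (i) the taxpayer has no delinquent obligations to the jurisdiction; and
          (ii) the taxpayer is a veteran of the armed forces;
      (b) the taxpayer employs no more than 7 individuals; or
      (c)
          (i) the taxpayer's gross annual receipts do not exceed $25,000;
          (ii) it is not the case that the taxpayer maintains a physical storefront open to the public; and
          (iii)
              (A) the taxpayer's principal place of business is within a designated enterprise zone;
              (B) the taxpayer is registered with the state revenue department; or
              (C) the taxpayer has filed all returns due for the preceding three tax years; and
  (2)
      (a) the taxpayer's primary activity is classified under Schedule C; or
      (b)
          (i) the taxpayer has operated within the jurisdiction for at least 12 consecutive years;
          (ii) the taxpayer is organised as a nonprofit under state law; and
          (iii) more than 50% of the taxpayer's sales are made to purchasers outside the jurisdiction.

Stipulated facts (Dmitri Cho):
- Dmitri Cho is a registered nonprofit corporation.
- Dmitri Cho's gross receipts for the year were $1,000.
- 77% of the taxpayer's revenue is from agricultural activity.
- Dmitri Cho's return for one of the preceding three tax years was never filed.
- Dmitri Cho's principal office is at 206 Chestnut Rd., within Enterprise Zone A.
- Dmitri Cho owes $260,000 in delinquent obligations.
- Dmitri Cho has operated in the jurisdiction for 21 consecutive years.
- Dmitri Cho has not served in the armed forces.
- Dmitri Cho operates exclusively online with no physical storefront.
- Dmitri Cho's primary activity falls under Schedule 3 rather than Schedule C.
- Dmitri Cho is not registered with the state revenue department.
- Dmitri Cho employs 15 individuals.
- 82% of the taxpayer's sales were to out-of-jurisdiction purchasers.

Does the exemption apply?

(i) no delinquency — fails.
(ii) veteran — not satisfied.
(a): F AND F → false.
(b) ≤ 7 employees — not met.
(i) receipts ≤ $25,000 — holds.
(ii) not (has storefront) — satisfied.
(A) in enterprise zone — holds.
(B) state-registered — not satisfied.
(C) returns current — fails.
(iii) = T OR F OR F = true.
(c) = T AND T AND T = true.
So (1) is satisfied (F OR F OR T).
(a) Schedule C activity — not met.
(i) ≥ 12 yrs in jurisdiction — holds.
(ii) nonprofit — met.
(iii) >50% out-of-jur. sales — satisfied.
(b) = T AND T AND T = true.
(2) = F OR T = true.
Overall: T AND T → true.

Yes — exempt.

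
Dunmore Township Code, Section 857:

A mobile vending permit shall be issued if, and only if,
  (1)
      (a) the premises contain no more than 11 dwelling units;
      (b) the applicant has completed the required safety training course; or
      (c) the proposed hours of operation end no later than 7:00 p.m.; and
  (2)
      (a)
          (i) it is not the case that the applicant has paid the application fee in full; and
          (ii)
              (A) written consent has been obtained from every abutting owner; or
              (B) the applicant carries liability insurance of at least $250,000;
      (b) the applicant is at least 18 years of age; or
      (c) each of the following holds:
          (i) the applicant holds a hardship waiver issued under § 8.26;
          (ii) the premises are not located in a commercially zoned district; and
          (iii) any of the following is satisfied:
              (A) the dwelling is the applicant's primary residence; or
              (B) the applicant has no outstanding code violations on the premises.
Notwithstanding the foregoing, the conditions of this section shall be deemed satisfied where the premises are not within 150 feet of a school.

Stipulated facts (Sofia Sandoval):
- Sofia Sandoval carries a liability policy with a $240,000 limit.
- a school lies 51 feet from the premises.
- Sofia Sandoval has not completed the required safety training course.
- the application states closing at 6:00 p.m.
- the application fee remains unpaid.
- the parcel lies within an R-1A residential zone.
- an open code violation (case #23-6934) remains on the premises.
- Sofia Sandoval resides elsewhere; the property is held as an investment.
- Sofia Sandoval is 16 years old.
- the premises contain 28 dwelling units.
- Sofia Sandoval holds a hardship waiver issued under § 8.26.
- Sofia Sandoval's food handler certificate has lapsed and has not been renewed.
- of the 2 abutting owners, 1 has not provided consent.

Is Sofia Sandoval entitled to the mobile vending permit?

(a) ≤ 11 units — not satisfied.
(b) safety training — not satisfied.
(c) closes by 7 p.m. — satisfied.
So (1) is satisfied (F OR F OR T).
(i) not (fee paid) — holds.
(A) all abutters consent — not met.
(B) insurance ≥ $250,000 — not met.
(ii) = F OR F = false.
(a): T AND F → false.
(b) age ≥ 18 — fails.
(i) hardship waiver — satisfied.
(ii) not (commercially zoned) — met.
(A) primary residence — not satisfied.
(B) no code violations — fails.
So (iii) is not satisfied (F OR F).
(c) = T AND T AND F = false.
(2) = F OR F OR F = false.
Overall: T AND F → false.
Exception (≥150 ft from school) — not satisfied.
Result: main false OR exception false → false.

No — denied.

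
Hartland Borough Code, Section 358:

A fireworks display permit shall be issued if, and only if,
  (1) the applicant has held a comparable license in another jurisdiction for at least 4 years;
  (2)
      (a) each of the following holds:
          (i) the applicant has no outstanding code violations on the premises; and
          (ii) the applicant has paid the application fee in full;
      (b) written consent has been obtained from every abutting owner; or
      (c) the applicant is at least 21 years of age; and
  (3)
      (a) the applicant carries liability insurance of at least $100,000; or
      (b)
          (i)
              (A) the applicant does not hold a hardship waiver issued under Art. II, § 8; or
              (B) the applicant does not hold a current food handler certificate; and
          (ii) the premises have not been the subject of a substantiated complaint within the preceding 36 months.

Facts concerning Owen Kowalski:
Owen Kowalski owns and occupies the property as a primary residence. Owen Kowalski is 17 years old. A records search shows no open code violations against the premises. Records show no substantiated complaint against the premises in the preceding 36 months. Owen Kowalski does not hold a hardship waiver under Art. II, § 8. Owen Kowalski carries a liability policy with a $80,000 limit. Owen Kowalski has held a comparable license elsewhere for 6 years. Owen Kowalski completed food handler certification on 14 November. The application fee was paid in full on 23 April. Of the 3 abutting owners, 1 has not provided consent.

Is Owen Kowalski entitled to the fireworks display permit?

Yes — granted.

(1) prior license ≥ 4 yr — holds.
(i) no code violations — satisfied.
(ii) fee paid — met.
(a): T AND T → true.
(b) all abutters consent — fails.
(c) age ≥ 21 — not satisfied.
So (2) is satisfied (T OR F OR F).
(a) insurance ≥ $100,000 — not satisfied.
(A) not (hardship waiver) — holds.
(B) not (food handler cert.) — fails.
(i) = T OR F = true.
(ii) no complaint in 36 mo. — holds.
So (b) is satisfied (T AND T).
(3) = F OR T = true.
So Overall is satisfied (T AND T AND T).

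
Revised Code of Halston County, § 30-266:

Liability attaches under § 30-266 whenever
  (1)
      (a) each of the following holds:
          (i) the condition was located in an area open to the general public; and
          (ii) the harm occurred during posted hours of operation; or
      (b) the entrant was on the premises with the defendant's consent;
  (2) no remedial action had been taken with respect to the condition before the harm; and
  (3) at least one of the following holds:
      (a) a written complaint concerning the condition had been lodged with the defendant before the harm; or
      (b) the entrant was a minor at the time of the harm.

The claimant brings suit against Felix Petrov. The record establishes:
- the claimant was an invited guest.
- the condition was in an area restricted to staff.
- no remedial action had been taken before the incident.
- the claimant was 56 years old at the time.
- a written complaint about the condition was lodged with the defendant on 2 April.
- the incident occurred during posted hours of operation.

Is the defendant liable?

Yes — liable.

(i) public area — not satisfied.
(ii) during posted hours — satisfied.
So (a) is not satisfied (F AND T).
(b) consent to enter — satisfied.
(1) = F OR T = true.
(2) no remedial action — holds.
(a) complaint lodged — holds.
(b) entrant a minor — fails.
(3) = T OR F = true.
So Overall is satisfied (T AND T AND T).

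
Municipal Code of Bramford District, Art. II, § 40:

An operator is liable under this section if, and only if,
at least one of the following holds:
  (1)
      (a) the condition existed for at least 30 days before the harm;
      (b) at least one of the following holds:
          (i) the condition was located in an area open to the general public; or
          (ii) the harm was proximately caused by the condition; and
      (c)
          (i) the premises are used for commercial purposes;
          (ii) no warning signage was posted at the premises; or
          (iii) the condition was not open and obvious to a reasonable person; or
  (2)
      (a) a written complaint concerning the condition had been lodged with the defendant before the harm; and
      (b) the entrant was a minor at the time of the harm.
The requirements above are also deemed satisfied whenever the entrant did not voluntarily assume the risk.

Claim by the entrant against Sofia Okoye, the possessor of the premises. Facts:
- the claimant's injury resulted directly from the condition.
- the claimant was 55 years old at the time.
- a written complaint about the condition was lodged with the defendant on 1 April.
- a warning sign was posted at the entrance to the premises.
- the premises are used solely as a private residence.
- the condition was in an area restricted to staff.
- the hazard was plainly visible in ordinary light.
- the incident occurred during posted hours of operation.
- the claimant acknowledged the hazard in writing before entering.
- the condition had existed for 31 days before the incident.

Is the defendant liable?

(a) condition ≥30 days old — met.
(i) public area — fails.
(ii) proximate cause — met.
(b) = F OR T = true.
(i) commercial use — fails.
(ii) no signage posted — not satisfied.
(iii) not open/obvious — not met.
(c): F OR F OR F → false.
(1) = T AND T AND F = false.
(a) complaint lodged — met.
(b) entrant a minor — not met.
(2): T AND F → false.
So Overall is not satisfied (F OR F).
Exception (no assumed risk) — not satisfied.
Result: main false OR exception false → false.

No — not liable.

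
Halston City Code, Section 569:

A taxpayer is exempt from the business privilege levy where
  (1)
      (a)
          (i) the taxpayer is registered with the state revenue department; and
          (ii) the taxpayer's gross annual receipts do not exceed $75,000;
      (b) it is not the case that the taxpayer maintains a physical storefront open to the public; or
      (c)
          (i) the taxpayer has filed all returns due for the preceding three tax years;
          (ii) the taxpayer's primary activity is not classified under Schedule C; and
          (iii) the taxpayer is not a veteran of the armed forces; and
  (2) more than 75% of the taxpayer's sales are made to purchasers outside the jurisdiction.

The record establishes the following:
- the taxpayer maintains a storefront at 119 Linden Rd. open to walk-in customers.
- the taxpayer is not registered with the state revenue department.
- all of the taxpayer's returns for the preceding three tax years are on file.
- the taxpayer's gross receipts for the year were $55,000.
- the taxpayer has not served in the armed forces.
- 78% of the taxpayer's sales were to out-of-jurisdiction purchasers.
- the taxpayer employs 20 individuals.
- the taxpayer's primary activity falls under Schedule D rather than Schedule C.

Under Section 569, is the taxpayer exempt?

Yes — exempt.

(i) state-registered — not satisfied.
(ii) receipts ≤ $75,000 — met.
So (a) is not satisfied (F AND T).
(b) not (has storefront) — not met.
(i) returns current — holds.
(ii) not (Schedule C activity) — satisfied.
(iii) not (veteran) — met.
(c): T AND T AND T → true.
So (1) is satisfied (F OR F OR T).
(2) >75% out-of-jur. sales — met.
Overall: T AND T → true.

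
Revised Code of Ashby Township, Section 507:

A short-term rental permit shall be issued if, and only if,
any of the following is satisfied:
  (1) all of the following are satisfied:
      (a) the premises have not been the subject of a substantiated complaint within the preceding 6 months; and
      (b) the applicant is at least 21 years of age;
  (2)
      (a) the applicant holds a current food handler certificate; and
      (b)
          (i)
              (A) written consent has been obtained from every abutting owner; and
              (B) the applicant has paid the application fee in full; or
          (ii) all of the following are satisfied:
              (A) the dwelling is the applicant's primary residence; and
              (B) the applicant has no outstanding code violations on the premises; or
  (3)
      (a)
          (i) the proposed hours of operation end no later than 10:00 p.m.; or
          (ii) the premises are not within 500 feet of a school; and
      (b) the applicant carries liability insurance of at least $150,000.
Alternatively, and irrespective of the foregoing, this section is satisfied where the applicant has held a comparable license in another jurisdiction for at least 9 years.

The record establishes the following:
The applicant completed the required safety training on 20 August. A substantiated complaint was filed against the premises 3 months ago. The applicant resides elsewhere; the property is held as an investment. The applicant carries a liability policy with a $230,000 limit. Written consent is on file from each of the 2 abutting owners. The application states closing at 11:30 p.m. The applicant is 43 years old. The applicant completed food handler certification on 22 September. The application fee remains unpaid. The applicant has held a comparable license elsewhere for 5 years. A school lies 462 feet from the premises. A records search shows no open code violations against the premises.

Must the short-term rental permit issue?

(a) no complaint in 6 mo. — not satisfied.
(b) age ≥ 21 — satisfied.
(1) = F AND T = false.
(a) food handler cert. — holds.
(A) all abutters consent — holds.
(B) fee paid — fails.
(i): T AND F → false.
(A) primary residence — not satisfied.
(B) no code violations — satisfied.
So (ii) is not satisfied (F AND T).
So (b) is not satisfied (F OR F).
So (2) is not satisfied (T AND F).
(i) closes by 10 p.m. — not met.
(ii) ≥500 ft from school — fails.
(a) = F OR F = false.
(b) insurance ≥ $150,000 — met.
(3) = F AND T = false.
So Overall is not satisfied (F OR F OR F).
Exception (prior license ≥ 9 yr) — not satisfied.
Result: main false OR exception false → false.

No — denied.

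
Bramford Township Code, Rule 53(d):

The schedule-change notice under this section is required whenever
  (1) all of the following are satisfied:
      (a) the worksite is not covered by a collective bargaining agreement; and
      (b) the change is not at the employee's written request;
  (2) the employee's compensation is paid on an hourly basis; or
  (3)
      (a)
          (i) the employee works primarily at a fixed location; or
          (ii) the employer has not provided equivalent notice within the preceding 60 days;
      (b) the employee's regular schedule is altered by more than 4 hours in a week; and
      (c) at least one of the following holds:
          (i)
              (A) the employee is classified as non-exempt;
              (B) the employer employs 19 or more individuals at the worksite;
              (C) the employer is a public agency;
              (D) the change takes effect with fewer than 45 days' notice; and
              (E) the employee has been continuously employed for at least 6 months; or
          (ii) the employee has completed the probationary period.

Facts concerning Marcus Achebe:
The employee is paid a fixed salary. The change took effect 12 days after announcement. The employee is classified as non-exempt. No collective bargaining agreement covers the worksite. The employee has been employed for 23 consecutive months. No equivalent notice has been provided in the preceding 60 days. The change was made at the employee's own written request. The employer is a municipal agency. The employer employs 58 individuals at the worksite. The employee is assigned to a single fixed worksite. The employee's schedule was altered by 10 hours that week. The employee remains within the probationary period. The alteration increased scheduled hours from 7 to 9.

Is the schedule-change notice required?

Yes — required.

(a) no CBA — satisfied.
(b) not employee-requested — not satisfied.
So (1) is not satisfied (T AND F).
(2) hourly-paid — not met.
(i) fixed location — met.
(ii) no recent notice — satisfied.
(a) = T OR T = true.
(b) schedule shift > 4h — met.
(A) non-exempt — satisfied.
(B) ≥ 19 at site — holds.
(C) public agency — holds.
(D) < 45 days' notice — satisfied.
(E) tenure ≥ 6 mo. — met.
So (i) is satisfied (T AND T AND T AND T AND T).
(ii) past probation — fails.
So (c) is satisfied (T OR F).
(3): T AND T AND T → true.
So Overall is satisfied (F OR F OR T).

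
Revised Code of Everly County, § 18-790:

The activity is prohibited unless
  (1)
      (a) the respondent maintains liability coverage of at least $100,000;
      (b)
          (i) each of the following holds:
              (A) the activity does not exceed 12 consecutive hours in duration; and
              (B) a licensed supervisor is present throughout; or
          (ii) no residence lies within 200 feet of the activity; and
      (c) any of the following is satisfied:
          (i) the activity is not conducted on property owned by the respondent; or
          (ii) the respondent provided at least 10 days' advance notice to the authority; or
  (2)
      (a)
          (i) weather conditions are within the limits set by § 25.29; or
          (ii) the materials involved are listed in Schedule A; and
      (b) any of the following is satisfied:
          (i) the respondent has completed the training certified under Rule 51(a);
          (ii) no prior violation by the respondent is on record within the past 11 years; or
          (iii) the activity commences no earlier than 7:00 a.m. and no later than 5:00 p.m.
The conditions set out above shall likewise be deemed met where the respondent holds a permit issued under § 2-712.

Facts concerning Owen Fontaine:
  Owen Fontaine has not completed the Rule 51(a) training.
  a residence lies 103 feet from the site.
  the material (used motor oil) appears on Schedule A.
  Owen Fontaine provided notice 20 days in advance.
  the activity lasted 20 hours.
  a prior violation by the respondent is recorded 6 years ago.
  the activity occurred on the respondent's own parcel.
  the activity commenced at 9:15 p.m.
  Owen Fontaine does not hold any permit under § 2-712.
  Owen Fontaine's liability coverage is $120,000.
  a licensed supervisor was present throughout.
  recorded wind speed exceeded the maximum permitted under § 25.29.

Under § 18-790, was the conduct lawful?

(a) coverage ≥ $100,000 — satisfied.
(A) ≤ 12 hrs duration — fails.
(B) supervisor present — satisfied.
So (i) is not satisfied (F AND T).
(ii) no residence in 200 ft — not met.
So (b) is not satisfied (F OR F).
(i) not (own property) — not met.
(ii) ≥10 days' notice — holds.
So (c) is satisfied (F OR T).
(1) = T AND F AND T = false.
(i) weather ok — fails.
(ii) Schedule A material — holds.
So (a) is satisfied (F OR T).
(i) training certified — fails.
(ii) no prior violation — not met.
(iii) start within hours — fails.
(b) = F OR F OR F = false.
(2) = T AND F = false.
So Overall is not satisfied (F OR F).
Exception (holds permit) — not satisfied.
Result: main false OR exception false → false.

No — unlawful.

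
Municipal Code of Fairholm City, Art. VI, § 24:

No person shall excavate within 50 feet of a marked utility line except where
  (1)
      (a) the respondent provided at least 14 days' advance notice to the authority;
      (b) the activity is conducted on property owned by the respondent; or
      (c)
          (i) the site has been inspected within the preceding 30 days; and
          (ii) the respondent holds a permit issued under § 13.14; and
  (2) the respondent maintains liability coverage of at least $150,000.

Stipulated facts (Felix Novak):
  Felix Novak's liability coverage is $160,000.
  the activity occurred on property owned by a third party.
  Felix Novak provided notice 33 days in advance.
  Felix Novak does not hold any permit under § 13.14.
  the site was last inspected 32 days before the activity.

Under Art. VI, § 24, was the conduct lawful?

(a) ≥14 days' notice — met.
(b) own property — not met.
(i) site inspected — not satisfied.
(ii) holds permit — not met.
(c) = F AND F = false.
(1): T OR F OR F → true.
(2) coverage ≥ $150,000 — met.
So Overall is satisfied (T AND T).

Yes — lawful.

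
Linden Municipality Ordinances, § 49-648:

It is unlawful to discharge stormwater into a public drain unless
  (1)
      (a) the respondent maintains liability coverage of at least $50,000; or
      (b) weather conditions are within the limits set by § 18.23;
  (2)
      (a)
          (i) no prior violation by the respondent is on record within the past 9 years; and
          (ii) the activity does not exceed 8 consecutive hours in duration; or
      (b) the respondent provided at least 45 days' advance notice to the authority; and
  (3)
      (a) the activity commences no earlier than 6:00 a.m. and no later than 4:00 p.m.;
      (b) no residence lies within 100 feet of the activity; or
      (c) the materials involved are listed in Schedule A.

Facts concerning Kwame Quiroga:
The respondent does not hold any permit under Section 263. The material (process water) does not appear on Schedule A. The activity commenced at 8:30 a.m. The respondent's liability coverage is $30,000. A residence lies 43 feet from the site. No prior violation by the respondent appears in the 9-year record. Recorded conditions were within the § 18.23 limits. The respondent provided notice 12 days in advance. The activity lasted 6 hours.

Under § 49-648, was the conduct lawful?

Yes — lawful.

(a) coverage ≥ $50,000 — not met.
(b) weather ok — satisfied.
(1): F OR T → true.
(i) no prior violation — satisfied.
(ii) ≤ 8 hrs duration — holds.
(a) = T AND T = true.
(b) ≥45 days' notice — not met.
So (2) is satisfied (T OR F).
(a) start within hours — met.
(b) no residence in 100 ft — not met.
(c) Schedule A material — not met.
So (3) is satisfied (T OR F OR F).
So Overall is satisfied (T AND T AND T).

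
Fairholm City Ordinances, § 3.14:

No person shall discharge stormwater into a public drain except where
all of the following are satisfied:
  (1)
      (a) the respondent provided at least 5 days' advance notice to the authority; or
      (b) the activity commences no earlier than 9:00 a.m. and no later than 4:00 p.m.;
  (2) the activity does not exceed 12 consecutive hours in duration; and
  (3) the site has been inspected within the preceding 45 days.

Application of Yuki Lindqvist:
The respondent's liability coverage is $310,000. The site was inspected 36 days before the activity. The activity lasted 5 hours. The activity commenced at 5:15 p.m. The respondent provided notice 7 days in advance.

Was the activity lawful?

Yes — lawful.

(a) ≥5 days' notice — met.
(b) start within hours — not met.
(1) = T OR F = true.
(2) ≤ 12 hrs duration — met.
(3) site inspected — satisfied.
Overall = T AND T AND T = true.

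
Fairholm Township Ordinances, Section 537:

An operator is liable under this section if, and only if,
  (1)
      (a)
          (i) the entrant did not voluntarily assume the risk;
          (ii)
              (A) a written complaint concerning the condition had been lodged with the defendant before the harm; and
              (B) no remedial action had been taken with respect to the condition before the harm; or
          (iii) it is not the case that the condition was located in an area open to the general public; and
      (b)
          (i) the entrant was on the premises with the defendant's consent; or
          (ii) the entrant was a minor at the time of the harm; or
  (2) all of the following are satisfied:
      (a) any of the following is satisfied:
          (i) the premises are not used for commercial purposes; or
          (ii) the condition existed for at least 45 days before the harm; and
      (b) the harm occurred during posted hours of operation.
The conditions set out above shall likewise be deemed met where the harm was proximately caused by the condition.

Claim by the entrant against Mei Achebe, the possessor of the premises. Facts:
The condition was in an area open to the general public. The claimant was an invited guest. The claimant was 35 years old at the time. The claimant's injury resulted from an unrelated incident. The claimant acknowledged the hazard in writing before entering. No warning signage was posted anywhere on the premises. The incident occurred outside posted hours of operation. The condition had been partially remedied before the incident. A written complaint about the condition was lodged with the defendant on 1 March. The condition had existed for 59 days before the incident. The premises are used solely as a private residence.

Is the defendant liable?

(i) no assumed risk — not met.
(A) complaint lodged — holds.
(B) no remedial action — not met.
(ii): T AND F → false.
(iii) not (public area) — not met.
So (a) is not satisfied (F OR F OR F).
(i) consent to enter — satisfied.
(ii) entrant a minor — fails.
(b) = T OR F = true.
(1): F AND T → false.
(i) not (commercial use) — holds.
(ii) condition ≥45 days old — holds.
So (a) is satisfied (T OR T).
(b) during posted hours — not met.
So (2) is not satisfied (T AND F).
Overall: F OR F → false.
Exception (proximate cause) — not satisfied.
Result: main false OR exception false → false.

No — not liable.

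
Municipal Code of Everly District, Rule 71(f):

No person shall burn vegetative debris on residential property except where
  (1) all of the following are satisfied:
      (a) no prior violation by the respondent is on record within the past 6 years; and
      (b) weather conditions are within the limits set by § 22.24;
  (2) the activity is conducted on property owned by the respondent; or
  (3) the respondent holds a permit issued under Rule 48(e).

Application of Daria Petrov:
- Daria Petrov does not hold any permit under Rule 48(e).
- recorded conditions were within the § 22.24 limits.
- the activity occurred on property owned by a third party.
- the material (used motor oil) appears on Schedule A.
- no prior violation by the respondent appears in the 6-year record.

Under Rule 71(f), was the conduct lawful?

(a) no prior violation — met.
(b) weather ok — holds.
So (1) is satisfied (T AND T).
(2) own property — fails.
(3) holds permit — fails.
Overall = T OR F OR F = true.

Yes — lawful.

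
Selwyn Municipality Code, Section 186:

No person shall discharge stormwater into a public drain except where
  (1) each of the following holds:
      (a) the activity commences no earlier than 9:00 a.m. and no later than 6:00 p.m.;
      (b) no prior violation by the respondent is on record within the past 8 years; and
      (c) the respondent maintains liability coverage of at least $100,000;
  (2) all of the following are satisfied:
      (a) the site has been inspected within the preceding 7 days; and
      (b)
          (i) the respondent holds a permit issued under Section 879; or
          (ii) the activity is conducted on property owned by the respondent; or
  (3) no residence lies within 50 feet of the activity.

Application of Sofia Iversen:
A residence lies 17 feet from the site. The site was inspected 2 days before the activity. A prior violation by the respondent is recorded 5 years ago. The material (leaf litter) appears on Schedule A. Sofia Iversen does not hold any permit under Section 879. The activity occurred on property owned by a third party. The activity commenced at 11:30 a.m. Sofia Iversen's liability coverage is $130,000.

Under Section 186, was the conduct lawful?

No — unlawful.

(a) start within hours — satisfied.
(b) no prior violation — not satisfied.
(c) coverage ≥ $100,000 — holds.
(1) = T AND F AND T = false.
(a) site inspected — met.
(i) holds permit — not met.
(ii) own property — not satisfied.
So (b) is not satisfied (F OR F).
(2) = T AND F = false.
(3) no residence in 50 ft — fails.
Overall = F OR F OR F = false.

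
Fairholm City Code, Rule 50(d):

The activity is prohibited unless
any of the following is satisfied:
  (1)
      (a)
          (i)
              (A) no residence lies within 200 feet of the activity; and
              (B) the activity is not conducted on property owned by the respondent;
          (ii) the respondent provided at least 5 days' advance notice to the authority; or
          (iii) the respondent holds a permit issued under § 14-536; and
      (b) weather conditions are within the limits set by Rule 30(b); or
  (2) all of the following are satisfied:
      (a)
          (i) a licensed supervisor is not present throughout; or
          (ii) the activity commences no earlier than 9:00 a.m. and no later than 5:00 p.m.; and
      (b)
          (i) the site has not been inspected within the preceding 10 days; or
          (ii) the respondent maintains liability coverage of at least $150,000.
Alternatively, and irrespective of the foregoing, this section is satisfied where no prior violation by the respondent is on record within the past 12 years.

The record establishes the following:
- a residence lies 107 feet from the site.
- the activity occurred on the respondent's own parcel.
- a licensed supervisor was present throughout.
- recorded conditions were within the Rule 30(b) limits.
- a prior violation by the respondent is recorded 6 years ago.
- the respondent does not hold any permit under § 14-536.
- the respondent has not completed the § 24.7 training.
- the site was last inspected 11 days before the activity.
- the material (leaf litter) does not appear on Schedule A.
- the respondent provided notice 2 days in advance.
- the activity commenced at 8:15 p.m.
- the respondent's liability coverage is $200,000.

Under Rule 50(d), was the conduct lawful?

(A) no residence in 200 ft — fails.
(B) not (own property) — fails.
(i) = F AND F = false.
(ii) ≥5 days' notice — not met.
(iii) holds permit — not met.
So (a) is not satisfied (F OR F OR F).
(b) weather ok — met.
(1) = F AND T = false.
(i) not (supervisor present) — not satisfied.
(ii) start within hours — not met.
(a): F OR F → false.
(i) not (site inspected) — met.
(ii) coverage ≥ $150,000 — satisfied.
(b): T OR T → true.
(2): F AND T → false.
Overall: F OR F → false.
Exception (no prior violation) — not satisfied.
Result: main false OR exception false → false.

No — unlawful.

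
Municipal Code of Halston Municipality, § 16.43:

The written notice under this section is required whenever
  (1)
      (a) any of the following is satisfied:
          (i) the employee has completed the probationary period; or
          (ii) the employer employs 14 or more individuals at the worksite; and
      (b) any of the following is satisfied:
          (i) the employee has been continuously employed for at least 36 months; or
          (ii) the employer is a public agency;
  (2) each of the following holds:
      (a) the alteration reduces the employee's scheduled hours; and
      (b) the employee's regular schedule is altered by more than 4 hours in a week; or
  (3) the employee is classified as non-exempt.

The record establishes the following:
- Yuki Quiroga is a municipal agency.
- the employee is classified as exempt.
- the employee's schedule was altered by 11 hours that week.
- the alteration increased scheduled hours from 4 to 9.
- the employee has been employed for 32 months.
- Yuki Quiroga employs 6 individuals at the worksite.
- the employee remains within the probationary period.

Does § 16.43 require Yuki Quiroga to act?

(i) past probation — not satisfied.
(ii) ≥ 14 at site — not satisfied.
(a): F OR F → false.
(i) tenure ≥ 36 mo. — fails.
(ii) public agency — holds.
(b): F OR T → true.
(1): F AND T → false.
(a) hours reduced — not satisfied.
(b) schedule shift > 4h — met.
(2): F AND T → false.
(3) non-exempt — not satisfied.
Overall = F OR F OR F = false.

No — not required.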